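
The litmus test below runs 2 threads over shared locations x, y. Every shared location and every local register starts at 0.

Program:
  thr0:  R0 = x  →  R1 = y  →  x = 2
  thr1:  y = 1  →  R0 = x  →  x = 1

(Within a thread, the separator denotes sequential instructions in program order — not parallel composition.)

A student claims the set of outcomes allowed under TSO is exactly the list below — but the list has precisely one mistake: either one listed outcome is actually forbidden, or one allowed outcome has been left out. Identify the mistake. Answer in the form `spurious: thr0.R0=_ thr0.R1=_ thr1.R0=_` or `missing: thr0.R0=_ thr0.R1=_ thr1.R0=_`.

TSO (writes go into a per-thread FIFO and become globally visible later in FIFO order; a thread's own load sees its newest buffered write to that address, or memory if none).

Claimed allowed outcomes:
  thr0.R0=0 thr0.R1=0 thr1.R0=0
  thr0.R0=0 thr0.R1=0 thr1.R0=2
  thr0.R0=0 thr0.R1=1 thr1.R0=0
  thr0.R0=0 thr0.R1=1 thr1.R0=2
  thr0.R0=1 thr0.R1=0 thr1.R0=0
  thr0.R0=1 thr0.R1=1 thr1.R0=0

outcome vector order: (thr0.R0,thr0.R1,thr1.R0)
TSO: 5 outcomes — {(0,0,0); (0,0,2); (0,1,0); (0,1,2); (1,1,0)}
claimed∖TSO = {(1,0,0)}

spurious: thr0.R0=1 thr0.R1=0 thr1.R0=0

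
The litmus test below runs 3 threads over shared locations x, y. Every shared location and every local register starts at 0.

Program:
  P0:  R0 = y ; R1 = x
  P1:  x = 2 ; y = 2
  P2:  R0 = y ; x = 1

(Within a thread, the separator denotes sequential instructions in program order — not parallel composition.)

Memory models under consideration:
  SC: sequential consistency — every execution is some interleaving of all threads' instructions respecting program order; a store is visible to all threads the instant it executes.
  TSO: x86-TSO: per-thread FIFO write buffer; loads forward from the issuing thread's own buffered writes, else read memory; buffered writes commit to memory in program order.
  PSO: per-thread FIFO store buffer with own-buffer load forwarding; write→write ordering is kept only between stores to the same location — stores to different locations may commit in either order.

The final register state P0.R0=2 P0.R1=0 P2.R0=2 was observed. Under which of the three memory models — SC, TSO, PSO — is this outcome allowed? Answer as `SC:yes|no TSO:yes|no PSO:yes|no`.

SC:no TSO:no PSO:yes

outcome vector order: (P0.R0,P0.R1,P2.R0)
SC (10): (0,0,0), (0,0,2), (0,1,0), (0,1,2), (0,2,0), (0,2,2), (2,1,0), (2,1,2), (2,2,0), (2,2,2)
TSO (10): (0,0,0), (0,0,2), (0,1,0), (0,1,2), (0,2,0), (0,2,2), (2,1,0), (2,1,2), (2,2,0), (2,2,2)
PSO (12): (0,0,0), (0,0,2), (0,1,0), (0,1,2), (0,2,0), (0,2,2), (2,0,0), (2,0,2), (2,1,0), (2,1,2), (2,2,0), (2,2,2)
target (2,0,2) ∈ {PSO}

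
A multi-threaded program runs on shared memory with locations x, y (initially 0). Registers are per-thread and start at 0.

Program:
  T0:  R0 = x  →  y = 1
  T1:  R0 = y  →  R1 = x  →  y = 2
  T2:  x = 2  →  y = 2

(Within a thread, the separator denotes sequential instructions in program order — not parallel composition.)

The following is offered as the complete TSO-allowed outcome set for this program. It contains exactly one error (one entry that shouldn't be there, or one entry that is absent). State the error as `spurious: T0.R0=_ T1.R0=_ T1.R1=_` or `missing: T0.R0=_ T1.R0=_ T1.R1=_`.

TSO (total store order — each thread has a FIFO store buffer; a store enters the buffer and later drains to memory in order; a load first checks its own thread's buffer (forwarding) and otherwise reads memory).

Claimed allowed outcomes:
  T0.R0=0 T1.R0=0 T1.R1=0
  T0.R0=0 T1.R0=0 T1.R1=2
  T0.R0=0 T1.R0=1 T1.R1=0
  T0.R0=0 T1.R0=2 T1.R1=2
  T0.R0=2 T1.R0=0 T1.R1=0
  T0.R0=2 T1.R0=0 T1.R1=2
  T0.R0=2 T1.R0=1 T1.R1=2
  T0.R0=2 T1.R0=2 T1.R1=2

outcome vector order: (T0.R0,T1.R0,T1.R1)
[TSO] allowed = {(0,0,0), (0,0,2), (0,1,0), (0,1,2), (0,2,2), (2,0,0), (2,0,2), (2,1,2), (2,2,2)}
TSO∖claimed = {(0,1,2)}

missing: T0.R0=0 T1.R0=1 T1.R1=2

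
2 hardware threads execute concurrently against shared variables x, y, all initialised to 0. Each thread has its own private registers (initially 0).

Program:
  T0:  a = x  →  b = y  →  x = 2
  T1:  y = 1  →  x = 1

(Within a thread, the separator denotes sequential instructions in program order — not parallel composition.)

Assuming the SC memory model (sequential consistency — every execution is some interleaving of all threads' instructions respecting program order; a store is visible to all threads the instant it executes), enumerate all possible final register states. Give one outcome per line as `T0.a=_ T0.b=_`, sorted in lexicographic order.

outcome vector order: (T0.a,T0.b)
|SC outcomes| = 3

T0.a=0 T0.b=0
T0.a=0 T0.b=1
T0.a=1 T0.b=1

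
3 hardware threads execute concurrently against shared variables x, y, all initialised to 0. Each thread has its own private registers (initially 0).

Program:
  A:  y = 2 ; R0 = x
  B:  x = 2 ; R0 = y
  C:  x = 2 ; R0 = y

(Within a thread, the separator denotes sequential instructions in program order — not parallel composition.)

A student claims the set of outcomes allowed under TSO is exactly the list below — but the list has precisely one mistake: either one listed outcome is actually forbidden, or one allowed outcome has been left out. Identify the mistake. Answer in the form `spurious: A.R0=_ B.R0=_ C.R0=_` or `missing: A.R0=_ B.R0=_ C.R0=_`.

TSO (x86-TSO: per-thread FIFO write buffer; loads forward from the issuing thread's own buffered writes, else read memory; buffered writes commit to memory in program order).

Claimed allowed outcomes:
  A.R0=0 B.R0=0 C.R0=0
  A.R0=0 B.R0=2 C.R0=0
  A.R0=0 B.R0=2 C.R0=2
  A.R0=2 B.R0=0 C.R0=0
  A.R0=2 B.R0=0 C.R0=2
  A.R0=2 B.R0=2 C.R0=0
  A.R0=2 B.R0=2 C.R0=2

outcome vector order: (A.R0,B.R0,C.R0)
TSO: 8 outcomes — {<0 0 0> <0 0 2> <0 2 0> <0 2 2> <2 0 0> <2 0 2> <2 2 0> <2 2 2>}
TSO∖claimed = {<0 0 2>}

missing: A.R0=0 B.R0=0 C.R0=2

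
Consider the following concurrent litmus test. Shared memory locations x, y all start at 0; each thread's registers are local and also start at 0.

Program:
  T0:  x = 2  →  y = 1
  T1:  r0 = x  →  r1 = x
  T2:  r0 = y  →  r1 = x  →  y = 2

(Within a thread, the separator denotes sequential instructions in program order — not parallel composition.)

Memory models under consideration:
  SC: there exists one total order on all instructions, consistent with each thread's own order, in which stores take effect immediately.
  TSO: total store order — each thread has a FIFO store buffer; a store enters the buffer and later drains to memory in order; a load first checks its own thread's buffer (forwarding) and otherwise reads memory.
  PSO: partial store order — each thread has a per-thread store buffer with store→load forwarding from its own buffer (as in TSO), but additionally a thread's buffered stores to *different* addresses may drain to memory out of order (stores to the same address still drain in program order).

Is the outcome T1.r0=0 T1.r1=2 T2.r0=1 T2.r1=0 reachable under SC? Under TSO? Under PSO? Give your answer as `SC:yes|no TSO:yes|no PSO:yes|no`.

outcome vector order: (T1.r0,T1.r1,T2.r0,T2.r1)
SC: 9 outcomes — {<0 0 0 0>, <0 0 0 2>, <0 0 1 2>, <0 2 0 0>, <0 2 0 2>, <0 2 1 2>, <2 2 0 0>, <2 2 0 2>, <2 2 1 2>}
TSO: 9 outcomes — {<0 0 0 0>, <0 0 0 2>, <0 0 1 2>, <0 2 0 0>, <0 2 0 2>, <0 2 1 2>, <2 2 0 0>, <2 2 0 2>, <2 2 1 2>}
PSO: 12 outcomes — {<0 0 0 0>, <0 0 0 2>, <0 0 1 0>, <0 0 1 2>, <0 2 0 0>, <0 2 0 2>, <0 2 1 0>, <0 2 1 2>, <2 2 0 0>, <2 2 0 2>, <2 2 1 0>, <2 2 1 2>}
target <0 2 1 0> ∈ {PSO}

SC:no TSO:no PSO:yes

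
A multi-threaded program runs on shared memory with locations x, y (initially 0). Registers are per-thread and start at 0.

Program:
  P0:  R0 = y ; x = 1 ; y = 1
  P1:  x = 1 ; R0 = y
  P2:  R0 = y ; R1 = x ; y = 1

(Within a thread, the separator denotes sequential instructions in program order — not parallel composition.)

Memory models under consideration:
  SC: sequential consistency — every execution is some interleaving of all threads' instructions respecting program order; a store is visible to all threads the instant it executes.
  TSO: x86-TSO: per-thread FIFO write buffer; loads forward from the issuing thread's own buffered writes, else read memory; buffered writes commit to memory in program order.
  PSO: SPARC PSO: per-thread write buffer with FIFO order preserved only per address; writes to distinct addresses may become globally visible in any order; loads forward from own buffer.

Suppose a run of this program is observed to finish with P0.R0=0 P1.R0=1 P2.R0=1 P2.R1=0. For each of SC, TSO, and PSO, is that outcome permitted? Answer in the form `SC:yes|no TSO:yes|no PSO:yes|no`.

outcome vector order: (P0.R0,P1.R0,P2.R0,P2.R1)
SC (10): (0,0,0,0), (0,0,0,1), (0,0,1,1), (0,1,0,0), (0,1,0,1), (0,1,1,1), (1,0,0,0), (1,0,0,1), (1,1,0,0), (1,1,0,1)
TSO (10): (0,0,0,0), (0,0,0,1), (0,0,1,1), (0,1,0,0), (0,1,0,1), (0,1,1,1), (1,0,0,0), (1,0,0,1), (1,1,0,0), (1,1,0,1)
PSO (12): (0,0,0,0), (0,0,0,1), (0,0,1,0), (0,0,1,1), (0,1,0,0), (0,1,0,1), (0,1,1,0), (0,1,1,1), (1,0,0,0), (1,0,0,1), (1,1,0,0), (1,1,0,1)
target (0,1,1,0) ∈ {PSO}

SC:no TSO:no PSO:yes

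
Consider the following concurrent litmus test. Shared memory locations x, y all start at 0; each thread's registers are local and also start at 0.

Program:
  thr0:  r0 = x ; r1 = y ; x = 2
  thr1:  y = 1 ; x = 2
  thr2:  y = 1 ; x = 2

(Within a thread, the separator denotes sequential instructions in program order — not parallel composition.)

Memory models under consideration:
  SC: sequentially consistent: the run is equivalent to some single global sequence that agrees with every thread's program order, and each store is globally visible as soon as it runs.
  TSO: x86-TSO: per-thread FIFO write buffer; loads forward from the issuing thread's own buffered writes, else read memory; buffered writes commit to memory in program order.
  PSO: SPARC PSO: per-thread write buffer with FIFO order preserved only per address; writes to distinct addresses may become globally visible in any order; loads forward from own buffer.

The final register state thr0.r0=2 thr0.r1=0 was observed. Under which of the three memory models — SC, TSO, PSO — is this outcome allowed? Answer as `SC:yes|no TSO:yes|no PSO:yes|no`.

outcome vector order: (thr0.r0,thr0.r1)
SC: 3 outcomes — {<0 0>, <0 1>, <2 1>}
TSO: 3 outcomes — {<0 0>, <0 1>, <2 1>}
PSO: 4 outcomes — {<0 0>, <0 1>, <2 0>, <2 1>}
target <2 0> ∈ {PSO}

SC:no TSO:no PSO:yes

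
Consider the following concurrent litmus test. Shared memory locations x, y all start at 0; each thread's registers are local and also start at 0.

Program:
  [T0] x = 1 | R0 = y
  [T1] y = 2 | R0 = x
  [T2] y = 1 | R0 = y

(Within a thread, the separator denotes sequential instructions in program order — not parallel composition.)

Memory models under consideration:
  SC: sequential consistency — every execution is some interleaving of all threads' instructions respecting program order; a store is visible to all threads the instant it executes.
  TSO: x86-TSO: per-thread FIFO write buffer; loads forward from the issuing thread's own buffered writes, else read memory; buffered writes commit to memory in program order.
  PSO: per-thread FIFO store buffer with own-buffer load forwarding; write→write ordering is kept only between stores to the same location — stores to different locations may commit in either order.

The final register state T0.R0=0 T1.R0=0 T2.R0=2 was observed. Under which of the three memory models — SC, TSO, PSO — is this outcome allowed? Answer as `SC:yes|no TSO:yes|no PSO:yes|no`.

outcome vector order: (T0.R0,T1.R0,T2.R0)
[SC] allowed = {0/1/1 0/1/2 1/0/1 1/1/1 1/1/2 2/0/1 2/0/2 2/1/1 2/1/2}
[TSO] allowed = {0/0/1 0/0/2 0/1/1 0/1/2 1/0/1 1/0/2 1/1/1 1/1/2 2/0/1 2/0/2 2/1/1 2/1/2}
[PSO] allowed = {0/0/1 0/0/2 0/1/1 0/1/2 1/0/1 1/0/2 1/1/1 1/1/2 2/0/1 2/0/2 2/1/1 2/1/2}
target 0/0/2 ∈ {TSO,PSO}

SC:no TSO:yes PSO:yes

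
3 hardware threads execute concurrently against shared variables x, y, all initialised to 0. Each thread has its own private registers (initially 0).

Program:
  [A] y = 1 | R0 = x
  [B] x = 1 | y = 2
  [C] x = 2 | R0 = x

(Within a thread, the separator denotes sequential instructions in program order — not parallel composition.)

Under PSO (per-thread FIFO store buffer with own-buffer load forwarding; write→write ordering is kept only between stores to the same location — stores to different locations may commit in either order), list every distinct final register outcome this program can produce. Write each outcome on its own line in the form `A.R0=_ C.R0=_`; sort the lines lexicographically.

A.R0=0 C.R0=1
A.R0=0 C.R0=2
A.R0=1 C.R0=1
A.R0=1 C.R0=2
A.R0=2 C.R0=1
A.R0=2 C.R0=2

outcome vector order: (A.R0,C.R0)
|PSO outcomes| = 6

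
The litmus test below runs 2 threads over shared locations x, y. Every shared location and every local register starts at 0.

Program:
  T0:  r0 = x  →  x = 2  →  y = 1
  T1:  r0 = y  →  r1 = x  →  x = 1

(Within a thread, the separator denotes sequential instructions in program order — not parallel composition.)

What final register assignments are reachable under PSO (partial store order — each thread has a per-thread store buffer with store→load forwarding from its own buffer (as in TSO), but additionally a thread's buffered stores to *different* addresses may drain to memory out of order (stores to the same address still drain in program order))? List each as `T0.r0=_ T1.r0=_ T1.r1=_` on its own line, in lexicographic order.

outcome vector order: (T0.r0,T1.r0,T1.r1)
|PSO outcomes| = 5

T0.r0=0 T1.r0=0 T1.r1=0
T0.r0=0 T1.r0=0 T1.r1=2
T0.r0=0 T1.r0=1 T1.r1=0
T0.r0=0 T1.r0=1 T1.r1=2
T0.r0=1 T1.r0=0 T1.r1=0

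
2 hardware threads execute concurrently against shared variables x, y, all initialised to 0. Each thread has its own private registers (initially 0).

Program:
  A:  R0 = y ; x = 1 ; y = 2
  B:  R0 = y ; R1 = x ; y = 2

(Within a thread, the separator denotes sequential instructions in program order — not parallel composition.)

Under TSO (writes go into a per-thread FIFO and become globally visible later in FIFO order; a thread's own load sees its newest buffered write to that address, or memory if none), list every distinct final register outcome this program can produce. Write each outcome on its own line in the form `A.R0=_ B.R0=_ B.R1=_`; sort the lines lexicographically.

A.R0=0 B.R0=0 B.R1=0
A.R0=0 B.R0=0 B.R1=1
A.R0=0 B.R0=2 B.R1=1
A.R0=2 B.R0=0 B.R1=0

outcome vector order: (A.R0,B.R0,B.R1)
|TSO outcomes| = 4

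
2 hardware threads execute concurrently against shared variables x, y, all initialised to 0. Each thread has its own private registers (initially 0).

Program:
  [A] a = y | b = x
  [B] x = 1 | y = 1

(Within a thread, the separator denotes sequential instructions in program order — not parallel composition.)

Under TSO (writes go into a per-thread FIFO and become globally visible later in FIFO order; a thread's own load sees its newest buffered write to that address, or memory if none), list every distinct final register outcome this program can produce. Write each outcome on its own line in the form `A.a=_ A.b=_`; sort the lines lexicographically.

A.a=0 A.b=0
A.a=0 A.b=1
A.a=1 A.b=1

outcome vector order: (A.a,A.b)
|TSO outcomes| = 3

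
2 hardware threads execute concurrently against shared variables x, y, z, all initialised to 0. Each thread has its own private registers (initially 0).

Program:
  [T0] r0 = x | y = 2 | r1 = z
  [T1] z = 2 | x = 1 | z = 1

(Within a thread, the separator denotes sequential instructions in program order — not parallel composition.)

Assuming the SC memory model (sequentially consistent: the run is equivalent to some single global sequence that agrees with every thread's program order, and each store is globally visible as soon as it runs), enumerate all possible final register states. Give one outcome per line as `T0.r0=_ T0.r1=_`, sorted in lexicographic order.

T0.r0=0 T0.r1=0
T0.r0=0 T0.r1=1
T0.r0=0 T0.r1=2
T0.r0=1 T0.r1=1
T0.r0=1 T0.r1=2

outcome vector order: (T0.r0,T0.r1)
|SC outcomes| = 5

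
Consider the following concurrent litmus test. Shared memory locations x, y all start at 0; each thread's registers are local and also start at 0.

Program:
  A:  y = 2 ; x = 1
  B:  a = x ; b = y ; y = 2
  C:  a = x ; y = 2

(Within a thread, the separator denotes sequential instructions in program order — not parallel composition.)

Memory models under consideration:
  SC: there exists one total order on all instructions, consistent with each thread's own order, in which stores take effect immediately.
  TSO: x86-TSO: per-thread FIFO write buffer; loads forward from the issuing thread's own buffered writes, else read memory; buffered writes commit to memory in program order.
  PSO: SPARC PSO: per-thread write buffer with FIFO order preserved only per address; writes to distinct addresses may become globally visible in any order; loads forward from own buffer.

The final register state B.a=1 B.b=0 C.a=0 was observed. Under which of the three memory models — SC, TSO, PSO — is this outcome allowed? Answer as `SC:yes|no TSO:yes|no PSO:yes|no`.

SC:no TSO:no PSO:yes

outcome vector order: (B.a,B.b,C.a)
SC: 6 outcomes — {000 001 020 021 120 121}
TSO: 6 outcomes — {000 001 020 021 120 121}
PSO: 8 outcomes — {000 001 020 021 100 101 120 121}
target 100 ∈ {PSO}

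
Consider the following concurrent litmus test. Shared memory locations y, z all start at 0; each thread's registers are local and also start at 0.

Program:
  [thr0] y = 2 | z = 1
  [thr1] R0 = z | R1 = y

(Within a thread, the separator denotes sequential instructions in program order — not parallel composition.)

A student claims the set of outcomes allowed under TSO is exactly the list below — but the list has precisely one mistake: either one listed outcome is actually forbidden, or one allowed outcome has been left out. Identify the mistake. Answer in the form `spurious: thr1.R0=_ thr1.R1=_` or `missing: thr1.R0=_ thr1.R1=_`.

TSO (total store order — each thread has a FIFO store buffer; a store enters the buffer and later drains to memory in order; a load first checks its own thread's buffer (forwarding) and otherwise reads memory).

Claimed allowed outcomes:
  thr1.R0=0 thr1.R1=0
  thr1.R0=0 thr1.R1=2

outcome vector order: (thr1.R0,thr1.R1)
under TSO → (0,0), (0,2), (1,2)
TSO∖claimed = {(1,2)}

missing: thr1.R0=1 thr1.R1=2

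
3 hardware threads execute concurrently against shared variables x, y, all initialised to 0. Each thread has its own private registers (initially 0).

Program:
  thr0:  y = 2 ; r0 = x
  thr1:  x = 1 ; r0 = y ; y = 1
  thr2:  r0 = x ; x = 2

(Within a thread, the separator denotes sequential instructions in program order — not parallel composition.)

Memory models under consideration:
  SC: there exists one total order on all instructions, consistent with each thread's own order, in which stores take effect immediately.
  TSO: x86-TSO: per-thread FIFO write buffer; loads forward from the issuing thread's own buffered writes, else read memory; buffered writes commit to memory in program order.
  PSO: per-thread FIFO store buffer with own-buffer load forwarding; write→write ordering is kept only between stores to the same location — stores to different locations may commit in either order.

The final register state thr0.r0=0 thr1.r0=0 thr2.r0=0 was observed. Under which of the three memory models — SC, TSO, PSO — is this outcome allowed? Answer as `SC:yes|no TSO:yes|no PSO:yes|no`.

outcome vector order: (thr0.r0,thr1.r0,thr2.r0)
[SC] allowed = {020, 021, 100, 101, 120, 121, 200, 201, 220, 221}
[TSO] allowed = {000, 001, 020, 021, 100, 101, 120, 121, 200, 201, 220, 221}
[PSO] allowed = {000, 001, 020, 021, 100, 101, 120, 121, 200, 201, 220, 221}
target 000 ∈ {TSO,PSO}

SC:no TSO:yes PSO:yes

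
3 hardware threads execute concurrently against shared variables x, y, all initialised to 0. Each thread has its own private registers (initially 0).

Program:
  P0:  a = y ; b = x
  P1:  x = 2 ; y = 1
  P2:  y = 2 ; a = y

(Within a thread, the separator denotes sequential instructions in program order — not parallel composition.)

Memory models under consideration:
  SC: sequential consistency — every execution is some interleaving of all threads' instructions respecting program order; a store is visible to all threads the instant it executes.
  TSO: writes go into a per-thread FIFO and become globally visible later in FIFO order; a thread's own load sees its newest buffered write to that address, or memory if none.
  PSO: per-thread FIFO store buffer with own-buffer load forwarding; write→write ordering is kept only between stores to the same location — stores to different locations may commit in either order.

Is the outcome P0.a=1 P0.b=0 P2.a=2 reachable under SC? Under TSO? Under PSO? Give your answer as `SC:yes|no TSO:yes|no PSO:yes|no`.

SC:no TSO:no PSO:yes

outcome vector order: (P0.a,P0.b,P2.a)
[SC] allowed = {<0 0 1> <0 0 2> <0 2 1> <0 2 2> <1 2 1> <1 2 2> <2 0 1> <2 0 2> <2 2 1> <2 2 2>}
[TSO] allowed = {<0 0 1> <0 0 2> <0 2 1> <0 2 2> <1 2 1> <1 2 2> <2 0 1> <2 0 2> <2 2 1> <2 2 2>}
[PSO] allowed = {<0 0 1> <0 0 2> <0 2 1> <0 2 2> <1 0 1> <1 0 2> <1 2 1> <1 2 2> <2 0 1> <2 0 2> <2 2 1> <2 2 2>}
target <1 0 2> ∈ {PSO}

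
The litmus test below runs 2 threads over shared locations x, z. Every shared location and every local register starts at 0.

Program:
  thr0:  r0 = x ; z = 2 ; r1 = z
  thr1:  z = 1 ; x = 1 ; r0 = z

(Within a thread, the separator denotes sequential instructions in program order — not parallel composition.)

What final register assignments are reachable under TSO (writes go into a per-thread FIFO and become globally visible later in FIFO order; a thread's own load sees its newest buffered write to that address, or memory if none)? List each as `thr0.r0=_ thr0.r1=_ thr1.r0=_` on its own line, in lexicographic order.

outcome vector order: (thr0.r0,thr0.r1,thr1.r0)
|TSO outcomes| = 5

thr0.r0=0 thr0.r1=1 thr1.r0=1
thr0.r0=0 thr0.r1=2 thr1.r0=1
thr0.r0=0 thr0.r1=2 thr1.r0=2
thr0.r0=1 thr0.r1=2 thr1.r0=1
thr0.r0=1 thr0.r1=2 thr1.r0=2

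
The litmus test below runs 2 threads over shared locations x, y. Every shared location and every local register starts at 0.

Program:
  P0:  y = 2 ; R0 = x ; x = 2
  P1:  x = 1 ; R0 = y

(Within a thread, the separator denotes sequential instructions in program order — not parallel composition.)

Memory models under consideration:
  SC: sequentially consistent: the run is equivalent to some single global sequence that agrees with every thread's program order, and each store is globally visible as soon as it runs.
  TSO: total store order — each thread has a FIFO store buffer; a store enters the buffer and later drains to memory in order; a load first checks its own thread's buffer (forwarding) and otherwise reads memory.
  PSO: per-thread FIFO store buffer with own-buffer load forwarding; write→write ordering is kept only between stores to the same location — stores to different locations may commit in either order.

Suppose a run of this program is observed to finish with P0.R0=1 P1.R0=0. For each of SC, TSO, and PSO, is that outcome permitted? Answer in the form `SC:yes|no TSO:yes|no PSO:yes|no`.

SC:yes TSO:yes PSO:yes

outcome vector order: (P0.R0,P1.R0)
under SC → (0,2), (1,0), (1,2)
under TSO → (0,0), (0,2), (1,0), (1,2)
under PSO → (0,0), (0,2), (1,0), (1,2)
target (1,0) ∈ {SC,TSO,PSO}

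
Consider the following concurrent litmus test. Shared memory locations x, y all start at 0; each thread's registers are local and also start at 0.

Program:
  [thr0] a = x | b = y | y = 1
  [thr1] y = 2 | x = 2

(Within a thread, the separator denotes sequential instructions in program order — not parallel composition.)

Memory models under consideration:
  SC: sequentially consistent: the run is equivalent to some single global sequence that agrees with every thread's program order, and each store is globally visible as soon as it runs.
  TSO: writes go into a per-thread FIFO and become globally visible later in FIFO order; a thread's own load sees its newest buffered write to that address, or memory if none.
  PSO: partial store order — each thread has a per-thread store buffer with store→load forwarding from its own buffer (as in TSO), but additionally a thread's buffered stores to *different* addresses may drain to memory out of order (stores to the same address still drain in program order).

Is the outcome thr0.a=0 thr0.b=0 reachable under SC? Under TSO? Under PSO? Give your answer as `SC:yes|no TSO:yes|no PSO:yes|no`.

outcome vector order: (thr0.a,thr0.b)
SC: 3 outcomes — {(0,0), (0,2), (2,2)}
TSO: 3 outcomes — {(0,0), (0,2), (2,2)}
PSO: 4 outcomes — {(0,0), (0,2), (2,0), (2,2)}
target (0,0) ∈ {SC,TSO,PSO}

SC:yes TSO:yes PSO:yes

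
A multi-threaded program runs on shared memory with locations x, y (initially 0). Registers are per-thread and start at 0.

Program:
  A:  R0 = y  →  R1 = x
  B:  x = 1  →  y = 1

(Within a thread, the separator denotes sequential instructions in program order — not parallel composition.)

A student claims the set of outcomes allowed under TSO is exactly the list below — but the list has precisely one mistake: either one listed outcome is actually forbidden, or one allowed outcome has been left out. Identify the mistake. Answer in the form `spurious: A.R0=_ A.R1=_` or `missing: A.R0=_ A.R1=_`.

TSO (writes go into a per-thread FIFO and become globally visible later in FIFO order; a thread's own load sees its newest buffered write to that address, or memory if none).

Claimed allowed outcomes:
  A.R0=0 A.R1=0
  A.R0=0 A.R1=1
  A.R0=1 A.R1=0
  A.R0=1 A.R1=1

spurious: A.R0=1 A.R1=0

outcome vector order: (A.R0,A.R1)
TSO: 3 outcomes — {(0,0), (0,1), (1,1)}
claimed∖TSO = {(1,0)}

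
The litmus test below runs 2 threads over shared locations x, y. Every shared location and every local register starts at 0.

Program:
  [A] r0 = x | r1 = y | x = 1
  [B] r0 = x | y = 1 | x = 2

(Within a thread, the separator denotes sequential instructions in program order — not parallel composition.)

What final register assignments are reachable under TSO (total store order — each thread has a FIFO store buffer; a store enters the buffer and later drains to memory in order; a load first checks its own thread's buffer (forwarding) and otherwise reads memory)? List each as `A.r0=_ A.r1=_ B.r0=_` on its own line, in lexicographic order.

A.r0=0 A.r1=0 B.r0=0
A.r0=0 A.r1=0 B.r0=1
A.r0=0 A.r1=1 B.r0=0
A.r0=2 A.r1=1 B.r0=0

outcome vector order: (A.r0,A.r1,B.r0)
|TSO outcomes| = 4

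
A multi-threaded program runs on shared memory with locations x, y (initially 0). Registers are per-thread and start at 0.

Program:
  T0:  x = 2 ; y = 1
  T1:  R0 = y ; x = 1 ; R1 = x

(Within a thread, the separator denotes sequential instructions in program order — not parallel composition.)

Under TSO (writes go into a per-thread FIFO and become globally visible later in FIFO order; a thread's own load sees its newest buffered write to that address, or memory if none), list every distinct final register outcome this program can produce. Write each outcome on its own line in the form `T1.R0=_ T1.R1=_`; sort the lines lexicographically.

outcome vector order: (T1.R0,T1.R1)
|TSO outcomes| = 3

T1.R0=0 T1.R1=1
T1.R0=0 T1.R1=2
T1.R0=1 T1.R1=1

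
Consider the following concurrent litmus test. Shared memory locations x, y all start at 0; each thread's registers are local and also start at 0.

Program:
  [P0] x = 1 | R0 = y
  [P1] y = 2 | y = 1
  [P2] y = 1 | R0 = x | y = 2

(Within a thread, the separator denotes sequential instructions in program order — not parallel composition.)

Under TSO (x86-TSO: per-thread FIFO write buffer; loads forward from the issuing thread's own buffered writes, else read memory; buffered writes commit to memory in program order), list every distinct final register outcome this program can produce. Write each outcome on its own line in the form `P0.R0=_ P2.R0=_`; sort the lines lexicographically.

outcome vector order: (P0.R0,P2.R0)
|TSO outcomes| = 6

P0.R0=0 P2.R0=0
P0.R0=0 P2.R0=1
P0.R0=1 P2.R0=0
P0.R0=1 P2.R0=1
P0.R0=2 P2.R0=0
P0.R0=2 P2.R0=1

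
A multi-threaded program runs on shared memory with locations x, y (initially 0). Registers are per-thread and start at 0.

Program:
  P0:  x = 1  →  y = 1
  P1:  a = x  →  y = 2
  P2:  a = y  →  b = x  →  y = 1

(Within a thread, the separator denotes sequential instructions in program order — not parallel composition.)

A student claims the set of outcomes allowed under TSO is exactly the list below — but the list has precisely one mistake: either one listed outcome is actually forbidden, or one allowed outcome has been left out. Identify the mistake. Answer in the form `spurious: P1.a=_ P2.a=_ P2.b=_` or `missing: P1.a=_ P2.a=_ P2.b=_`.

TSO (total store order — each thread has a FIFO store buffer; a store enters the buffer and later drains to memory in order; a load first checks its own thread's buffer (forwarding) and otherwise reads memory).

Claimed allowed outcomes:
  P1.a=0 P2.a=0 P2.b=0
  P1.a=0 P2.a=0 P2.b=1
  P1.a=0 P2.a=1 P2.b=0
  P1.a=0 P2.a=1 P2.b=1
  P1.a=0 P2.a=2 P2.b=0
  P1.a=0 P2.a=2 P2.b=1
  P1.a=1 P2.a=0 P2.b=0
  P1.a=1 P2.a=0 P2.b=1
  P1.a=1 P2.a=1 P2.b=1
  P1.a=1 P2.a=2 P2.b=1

spurious: P1.a=0 P2.a=1 P2.b=0

outcome vector order: (P1.a,P2.a,P2.b)
under TSO → (0,0,0); (0,0,1); (0,1,1); (0,2,0); (0,2,1); (1,0,0); (1,0,1); (1,1,1); (1,2,1)
claimed∖TSO = {(0,1,0)}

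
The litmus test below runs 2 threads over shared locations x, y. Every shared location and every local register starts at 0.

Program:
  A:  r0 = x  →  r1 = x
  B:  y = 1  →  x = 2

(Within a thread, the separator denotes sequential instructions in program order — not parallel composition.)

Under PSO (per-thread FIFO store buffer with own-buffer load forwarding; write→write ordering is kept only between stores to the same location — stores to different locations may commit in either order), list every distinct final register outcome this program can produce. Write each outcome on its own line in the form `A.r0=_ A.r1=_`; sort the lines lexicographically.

outcome vector order: (A.r0,A.r1)
|PSO outcomes| = 3

A.r0=0 A.r1=0
A.r0=0 A.r1=2
A.r0=2 A.r1=2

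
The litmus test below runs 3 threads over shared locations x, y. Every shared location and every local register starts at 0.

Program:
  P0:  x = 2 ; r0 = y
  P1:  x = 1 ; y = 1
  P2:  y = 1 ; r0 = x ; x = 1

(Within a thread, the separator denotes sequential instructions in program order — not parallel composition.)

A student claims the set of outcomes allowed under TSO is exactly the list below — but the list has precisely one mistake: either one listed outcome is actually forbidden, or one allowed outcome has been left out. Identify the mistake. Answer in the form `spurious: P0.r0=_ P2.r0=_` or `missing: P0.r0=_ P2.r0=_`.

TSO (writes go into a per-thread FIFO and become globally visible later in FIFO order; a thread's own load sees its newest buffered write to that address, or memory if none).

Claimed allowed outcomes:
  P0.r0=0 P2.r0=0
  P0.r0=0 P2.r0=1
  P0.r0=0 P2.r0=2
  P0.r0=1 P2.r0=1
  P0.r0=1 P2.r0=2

missing: P0.r0=1 P2.r0=0

outcome vector order: (P0.r0,P2.r0)
TSO (6): <0 0>; <0 1>; <0 2>; <1 0>; <1 1>; <1 2>
TSO∖claimed = {<1 0>}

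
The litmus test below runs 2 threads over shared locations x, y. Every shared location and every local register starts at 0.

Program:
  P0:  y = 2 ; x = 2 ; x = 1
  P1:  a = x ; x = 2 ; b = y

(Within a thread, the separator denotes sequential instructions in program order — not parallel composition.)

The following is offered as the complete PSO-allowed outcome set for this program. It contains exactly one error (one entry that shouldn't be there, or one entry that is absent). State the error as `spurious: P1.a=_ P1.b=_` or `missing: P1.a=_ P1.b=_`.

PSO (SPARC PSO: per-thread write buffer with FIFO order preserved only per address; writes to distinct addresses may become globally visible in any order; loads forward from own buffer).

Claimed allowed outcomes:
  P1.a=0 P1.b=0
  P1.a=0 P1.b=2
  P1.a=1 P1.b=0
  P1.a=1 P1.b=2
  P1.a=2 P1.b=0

missing: P1.a=2 P1.b=2

outcome vector order: (P1.a,P1.b)
under PSO → <0 0>, <0 2>, <1 0>, <1 2>, <2 0>, <2 2>
PSO∖claimed = {<2 2>}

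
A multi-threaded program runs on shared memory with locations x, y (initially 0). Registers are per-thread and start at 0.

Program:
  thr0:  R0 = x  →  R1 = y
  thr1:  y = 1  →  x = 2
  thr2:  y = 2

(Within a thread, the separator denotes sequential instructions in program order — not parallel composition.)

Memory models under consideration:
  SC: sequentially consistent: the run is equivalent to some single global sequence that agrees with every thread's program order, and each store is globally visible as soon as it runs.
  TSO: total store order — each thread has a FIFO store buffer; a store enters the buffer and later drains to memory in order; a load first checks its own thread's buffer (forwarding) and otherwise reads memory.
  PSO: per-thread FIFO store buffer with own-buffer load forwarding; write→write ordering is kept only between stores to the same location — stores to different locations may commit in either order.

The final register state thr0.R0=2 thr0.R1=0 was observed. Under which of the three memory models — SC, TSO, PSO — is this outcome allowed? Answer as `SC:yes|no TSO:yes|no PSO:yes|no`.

SC:no TSO:no PSO:yes

outcome vector order: (thr0.R0,thr0.R1)
SC: 5 outcomes — {<0 0>, <0 1>, <0 2>, <2 1>, <2 2>}
TSO: 5 outcomes — {<0 0>, <0 1>, <0 2>, <2 1>, <2 2>}
PSO: 6 outcomes — {<0 0>, <0 1>, <0 2>, <2 0>, <2 1>, <2 2>}
target <2 0> ∈ {PSO}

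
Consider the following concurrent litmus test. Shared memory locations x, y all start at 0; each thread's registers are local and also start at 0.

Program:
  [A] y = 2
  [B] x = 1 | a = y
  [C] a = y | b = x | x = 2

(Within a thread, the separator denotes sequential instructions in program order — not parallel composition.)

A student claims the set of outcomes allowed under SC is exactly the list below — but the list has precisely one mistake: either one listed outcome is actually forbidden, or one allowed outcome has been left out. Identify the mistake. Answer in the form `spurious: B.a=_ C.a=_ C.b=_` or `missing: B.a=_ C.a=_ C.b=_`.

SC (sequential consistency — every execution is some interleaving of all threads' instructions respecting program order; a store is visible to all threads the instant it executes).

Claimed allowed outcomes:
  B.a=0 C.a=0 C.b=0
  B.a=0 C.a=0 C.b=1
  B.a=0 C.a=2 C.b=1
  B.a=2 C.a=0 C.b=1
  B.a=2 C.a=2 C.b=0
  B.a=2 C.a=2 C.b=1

outcome vector order: (B.a,C.a,C.b)
SC (7): 0/0/0 0/0/1 0/2/1 2/0/0 2/0/1 2/2/0 2/2/1
SC∖claimed = {2/0/0}

missing: B.a=2 C.a=0 C.b=0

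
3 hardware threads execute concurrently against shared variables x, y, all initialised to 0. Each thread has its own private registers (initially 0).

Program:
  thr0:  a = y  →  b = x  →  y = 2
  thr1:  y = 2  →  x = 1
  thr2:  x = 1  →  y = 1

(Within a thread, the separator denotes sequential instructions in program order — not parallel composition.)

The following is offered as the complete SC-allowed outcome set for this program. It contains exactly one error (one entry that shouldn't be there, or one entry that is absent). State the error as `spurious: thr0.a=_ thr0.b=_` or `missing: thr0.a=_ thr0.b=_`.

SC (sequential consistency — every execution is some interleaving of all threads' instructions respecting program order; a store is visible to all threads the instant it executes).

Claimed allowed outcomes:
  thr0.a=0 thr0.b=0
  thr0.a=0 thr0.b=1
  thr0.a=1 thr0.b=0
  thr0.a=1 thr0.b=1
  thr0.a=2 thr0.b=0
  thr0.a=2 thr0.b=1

outcome vector order: (thr0.a,thr0.b)
[SC] allowed = {(0,0); (0,1); (1,1); (2,0); (2,1)}
claimed∖SC = {(1,0)}

spurious: thr0.a=1 thr0.b=0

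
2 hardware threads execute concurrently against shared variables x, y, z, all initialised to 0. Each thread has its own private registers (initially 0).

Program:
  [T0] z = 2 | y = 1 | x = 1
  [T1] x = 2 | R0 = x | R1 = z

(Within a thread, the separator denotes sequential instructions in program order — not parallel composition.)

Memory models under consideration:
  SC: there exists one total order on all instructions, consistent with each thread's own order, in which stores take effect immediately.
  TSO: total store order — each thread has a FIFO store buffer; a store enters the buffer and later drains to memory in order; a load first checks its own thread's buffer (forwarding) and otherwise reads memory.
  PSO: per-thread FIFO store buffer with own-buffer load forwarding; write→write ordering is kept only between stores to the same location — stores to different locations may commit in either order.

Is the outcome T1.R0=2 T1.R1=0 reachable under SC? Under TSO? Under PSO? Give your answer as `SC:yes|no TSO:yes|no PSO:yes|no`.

SC:yes TSO:yes PSO:yes

outcome vector order: (T1.R0,T1.R1)
under SC → <1 2> <2 0> <2 2>
under TSO → <1 2> <2 0> <2 2>
under PSO → <1 0> <1 2> <2 0> <2 2>
target <2 0> ∈ {SC,TSO,PSO}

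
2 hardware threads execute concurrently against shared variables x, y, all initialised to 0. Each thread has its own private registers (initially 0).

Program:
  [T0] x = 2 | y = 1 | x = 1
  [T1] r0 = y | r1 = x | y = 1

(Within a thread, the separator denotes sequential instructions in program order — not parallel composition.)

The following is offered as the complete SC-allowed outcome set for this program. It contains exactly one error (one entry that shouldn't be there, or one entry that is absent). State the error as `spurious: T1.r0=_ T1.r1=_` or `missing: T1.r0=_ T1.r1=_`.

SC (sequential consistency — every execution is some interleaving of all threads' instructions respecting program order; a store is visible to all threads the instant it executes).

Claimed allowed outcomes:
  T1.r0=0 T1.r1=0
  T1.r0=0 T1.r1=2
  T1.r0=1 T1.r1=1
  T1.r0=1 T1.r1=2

outcome vector order: (T1.r0,T1.r1)
SC (5): <0 0> <0 1> <0 2> <1 1> <1 2>
SC∖claimed = {<0 1>}

missing: T1.r0=0 T1.r1=1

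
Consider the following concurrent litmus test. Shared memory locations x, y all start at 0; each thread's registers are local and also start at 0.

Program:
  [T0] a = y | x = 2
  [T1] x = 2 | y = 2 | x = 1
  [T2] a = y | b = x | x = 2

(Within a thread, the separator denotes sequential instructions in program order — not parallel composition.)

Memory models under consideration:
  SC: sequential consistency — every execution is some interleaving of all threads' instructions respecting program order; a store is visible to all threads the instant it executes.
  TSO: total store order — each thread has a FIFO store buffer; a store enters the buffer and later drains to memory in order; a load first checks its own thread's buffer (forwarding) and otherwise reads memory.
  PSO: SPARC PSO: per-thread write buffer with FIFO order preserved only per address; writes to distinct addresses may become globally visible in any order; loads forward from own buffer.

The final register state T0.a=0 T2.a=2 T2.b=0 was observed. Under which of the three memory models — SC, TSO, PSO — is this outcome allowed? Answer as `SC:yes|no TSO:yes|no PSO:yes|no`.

outcome vector order: (T0.a,T2.a,T2.b)
SC: 10 outcomes — {000; 001; 002; 021; 022; 200; 201; 202; 221; 222}
TSO: 10 outcomes — {000; 001; 002; 021; 022; 200; 201; 202; 221; 222}
PSO: 12 outcomes — {000; 001; 002; 020; 021; 022; 200; 201; 202; 220; 221; 222}
target 020 ∈ {PSO}

SC:no TSO:no PSO:yes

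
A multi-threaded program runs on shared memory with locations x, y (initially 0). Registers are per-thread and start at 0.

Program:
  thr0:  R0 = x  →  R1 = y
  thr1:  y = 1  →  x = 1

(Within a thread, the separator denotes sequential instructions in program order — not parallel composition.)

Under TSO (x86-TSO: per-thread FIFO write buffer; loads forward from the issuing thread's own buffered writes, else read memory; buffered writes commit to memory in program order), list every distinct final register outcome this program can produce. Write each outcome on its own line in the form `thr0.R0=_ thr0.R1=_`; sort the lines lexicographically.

thr0.R0=0 thr0.R1=0
thr0.R0=0 thr0.R1=1
thr0.R0=1 thr0.R1=1

outcome vector order: (thr0.R0,thr0.R1)
|TSO outcomes| = 3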